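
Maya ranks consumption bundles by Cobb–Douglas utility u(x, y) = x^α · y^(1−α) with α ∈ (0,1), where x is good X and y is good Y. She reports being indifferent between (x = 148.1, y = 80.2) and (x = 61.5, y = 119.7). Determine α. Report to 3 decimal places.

α ≈ 0.313

Indifference: 148.1^α · 80.2^(1−α) = 61.5^α · 119.7^(1−α).
Taking logs: α·ln 148.1 + (1−α)·ln 80.2 = α·ln 61.5 + (1−α)·ln 119.7, i.e. α·0.878851 = (1−α)·0.400465.
With A = 0.878851 and B = 0.400465: α·A = (1−α)·B, so α = B/(A+B) = 0.400465/1.279316 ≈ 0.313.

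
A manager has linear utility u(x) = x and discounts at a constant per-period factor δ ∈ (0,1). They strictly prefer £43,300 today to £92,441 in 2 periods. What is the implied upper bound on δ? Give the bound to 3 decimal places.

Comparing present values: 43300 > δ^2·92441.
Dividing by 92441: δ^2 < 0.46841. Both sides are positive, so the square root keeps the direction.
δ < (43300/92441)^(1/2) ≈ 0.684.

δ < 0.684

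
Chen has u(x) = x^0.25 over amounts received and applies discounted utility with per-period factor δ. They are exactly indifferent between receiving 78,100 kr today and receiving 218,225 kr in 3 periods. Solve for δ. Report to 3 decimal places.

δ ≈ 0.918

Indifference means u(78100) = δ^3 · u(218225), so δ^3 = u(78100)/u(218225).
With u(x) = x^0.25: δ^3 = 78100^0.25/218225^0.25 = (78100/218225)^0.25 = 0.77346.
Hence δ = (0.77346)^(1/3) = 0.91794.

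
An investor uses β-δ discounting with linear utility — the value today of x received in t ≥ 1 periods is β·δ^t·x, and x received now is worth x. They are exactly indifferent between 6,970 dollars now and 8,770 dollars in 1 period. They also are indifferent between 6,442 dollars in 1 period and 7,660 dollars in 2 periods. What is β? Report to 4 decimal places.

β ≈ 0.9450

Both payoffs in the second observation are in the future, so β drops out: δ^1·6442 = δ^2·7660 ⇒ δ = 6442/7660 = 0.84099.
The first indifference: 6970 = β·δ·8770, so β = 6970/(δ·8770) = 6970/(0.84099·8770) ≈ 0.9450.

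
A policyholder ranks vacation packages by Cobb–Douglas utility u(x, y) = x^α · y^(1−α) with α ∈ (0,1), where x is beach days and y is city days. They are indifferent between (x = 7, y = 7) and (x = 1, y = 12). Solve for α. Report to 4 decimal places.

Indifference: 7^α · 7^(1−α) = 1^α · 12^(1−α).
Rearrange to (7/1)^α = (12/7)^(1−α) and take logs: α·1.9459101 = (1−α)·0.5389965.
So α/(1−α) = (0.5389965)/(1.9459101) = 0.2769894, and α = 0.2769894/1.2769894 ≈ 0.2169.

α ≈ 0.2169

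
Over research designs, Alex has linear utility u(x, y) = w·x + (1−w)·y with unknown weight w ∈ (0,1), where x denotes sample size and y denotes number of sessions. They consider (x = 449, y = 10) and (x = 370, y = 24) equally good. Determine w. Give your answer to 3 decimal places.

Equating utilities: w·449 + (1−w)·10 = w·370 + (1−w)·24.
Rearranging, 79·w − 14·(1−w) = 0.
The marginal rate of substitution is 14/79, so w = 14/(79+14) = 0.151.

w = 0.151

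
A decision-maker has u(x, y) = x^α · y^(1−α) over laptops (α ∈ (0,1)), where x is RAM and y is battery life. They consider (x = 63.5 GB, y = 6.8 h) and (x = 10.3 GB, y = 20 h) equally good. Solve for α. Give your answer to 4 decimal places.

Indifference: 63.5^α · 6.8^(1−α) = 10.3^α · 20^(1−α).
(63.5/10.3)^α = (20/6.8)^(1−α); take logs: α·ln(63.5/10.3) = (1−α)·ln(20/6.8), i.e. α·1.8188960 = (1−α)·1.0788097.
With A = 1.8188960 and B = 1.0788097: α·A = (1−α)·B, so α = B/(A+B) = 1.0788097/2.8977057 ≈ 0.3723.

α ≈ 0.3723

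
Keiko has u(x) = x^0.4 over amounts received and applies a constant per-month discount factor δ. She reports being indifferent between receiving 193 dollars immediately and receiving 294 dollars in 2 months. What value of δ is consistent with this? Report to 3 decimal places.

δ ≈ 0.919

Indifference means u(193) = δ^2 · u(294), so δ^2 = u(193)/u(294).
With u(x) = x^0.4: δ^2 = 193^0.4/294^0.4 = (193/294)^0.4 = 0.84505.
So δ = 0.84505^(1/2) ≈ 0.919.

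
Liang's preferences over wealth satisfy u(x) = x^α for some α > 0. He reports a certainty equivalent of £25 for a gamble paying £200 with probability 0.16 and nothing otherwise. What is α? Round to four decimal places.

α ≈ 0.8813

EU(lottery) = 0.16·200^α + 0.84·0 = 0.16·200^α.
Setting u(25) equal to that: 25^α = 0.16·200^α ⇒ (25/200)^α = 0.16.
α = ln(0.16) / ln(25/200) = -1.8325815/-2.0794415 ≈ 0.8813.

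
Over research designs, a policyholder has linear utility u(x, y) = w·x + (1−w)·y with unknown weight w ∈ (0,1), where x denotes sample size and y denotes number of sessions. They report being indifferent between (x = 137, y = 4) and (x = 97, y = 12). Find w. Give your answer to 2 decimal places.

w = 0.17

Equating utilities: w·137 + (1−w)·4 = w·97 + (1−w)·12.
w·(137−97) = (1−w)·(12−4), i.e. w·40 = (1−w)·8.
Hence w = 8/(40+8) = 8/48 = 0.17.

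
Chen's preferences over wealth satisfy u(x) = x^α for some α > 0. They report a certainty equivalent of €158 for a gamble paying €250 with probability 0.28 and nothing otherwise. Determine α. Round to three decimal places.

α ≈ 2.774

The lottery's expected utility is 0.28·u(250) + 0.72·u(0) = 0.28·250^α (since u(0) = 0 for α > 0).
Setting u(158) equal to that: 158^α = 0.28·250^α ⇒ (158/250)^α = 0.28.
Taking logs: α·ln(158/250) = ln(0.28), so α = -1.272966 / -0.458866 ≈ 2.774.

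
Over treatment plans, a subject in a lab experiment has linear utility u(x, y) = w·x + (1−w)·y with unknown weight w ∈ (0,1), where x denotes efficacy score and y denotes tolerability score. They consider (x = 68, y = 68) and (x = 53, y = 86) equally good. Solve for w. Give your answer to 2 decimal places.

Equating utilities: w·68 + (1−w)·68 = w·53 + (1−w)·86.
Rearranging, 15·w − 18·(1−w) = 0.
The marginal rate of substitution is 18/15, so w = 18/(15+18) = 0.55.

w = 0.55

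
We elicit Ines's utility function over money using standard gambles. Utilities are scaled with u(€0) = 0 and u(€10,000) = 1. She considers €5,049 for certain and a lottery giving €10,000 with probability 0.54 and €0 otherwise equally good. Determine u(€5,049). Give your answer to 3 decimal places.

0.540

By the standard-gamble method, u(€5,049) is just the indifference probability on the best outcome: 0.54.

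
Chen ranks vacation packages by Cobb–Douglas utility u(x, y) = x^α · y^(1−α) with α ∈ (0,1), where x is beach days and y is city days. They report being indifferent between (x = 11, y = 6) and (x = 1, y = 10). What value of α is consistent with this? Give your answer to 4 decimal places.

Indifference: 11^α · 6^(1−α) = 1^α · 10^(1−α).
Taking logs: α·ln 11 + (1−α)·ln 6 = α·ln 1 + (1−α)·ln 10, i.e. α·2.3978953 = (1−α)·0.5108256.
So α/(1−α) = (0.5108256)/(2.3978953) = 0.2130308, and α = 0.2130308/1.2130308 ≈ 0.1756.

α ≈ 0.1756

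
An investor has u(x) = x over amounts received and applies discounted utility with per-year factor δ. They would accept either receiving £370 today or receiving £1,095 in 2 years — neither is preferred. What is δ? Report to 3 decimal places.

δ ≈ 0.581

Equating discounted utilities: u(370) = δ^2·u(1095) ⇒ δ^2 = u(370)/u(1095).
With u(x) = x: δ^2 = 370/1095 = 0.33790.
Hence δ = (0.33790)^(1/2) = 0.58129.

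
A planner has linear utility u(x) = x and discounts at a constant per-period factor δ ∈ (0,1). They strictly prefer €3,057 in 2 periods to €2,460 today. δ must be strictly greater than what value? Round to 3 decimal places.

Under u(x) = x this choice says 2460 < δ^2·3057.
Hence δ^2 > 2460/3057 = 0.80471, and x ↦ x^(1/2) is increasing on (0,∞).
δ > (2460/3057)^(1/2) ≈ 0.897.

δ > 0.897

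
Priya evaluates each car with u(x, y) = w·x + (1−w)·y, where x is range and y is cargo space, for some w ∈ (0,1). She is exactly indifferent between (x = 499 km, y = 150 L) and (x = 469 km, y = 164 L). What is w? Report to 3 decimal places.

w = 0.318

Indifference: w·499 + (1−w)·150 = w·469 + (1−w)·164.
Collecting terms: w·30 = (1−w)·14.
Hence w = 14/(30+14) = 14/44 = 0.318.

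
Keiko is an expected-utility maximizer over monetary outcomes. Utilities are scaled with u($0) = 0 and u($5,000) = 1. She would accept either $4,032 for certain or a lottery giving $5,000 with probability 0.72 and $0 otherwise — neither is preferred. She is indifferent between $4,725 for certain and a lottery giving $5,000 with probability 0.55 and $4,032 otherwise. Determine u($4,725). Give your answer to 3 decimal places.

0.874

The first gamble pins u($4,032): it must equal 0.72·1 + 0.28·0 = 0.72.
Chaining: u($4,725) = 0.55·1.00 + 0.45·0.72 = 0.8740.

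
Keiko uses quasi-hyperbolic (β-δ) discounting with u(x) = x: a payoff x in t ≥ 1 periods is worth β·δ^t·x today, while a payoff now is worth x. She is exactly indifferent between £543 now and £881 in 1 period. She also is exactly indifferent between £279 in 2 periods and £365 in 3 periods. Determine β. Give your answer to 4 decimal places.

From the later pair, β·δ^2·279 = β·δ^3·365; dividing through, δ = 279/365 = 0.76438.
The first indifference: 543 = β·δ·881, so β = 543/(δ·881) = 543/(0.76438·881) ≈ 0.8063.

β ≈ 0.8063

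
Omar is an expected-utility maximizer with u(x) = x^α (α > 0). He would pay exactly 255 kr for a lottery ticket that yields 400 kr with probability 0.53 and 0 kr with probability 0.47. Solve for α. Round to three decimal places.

α ≈ 1.410

EU(lottery) = 0.53·400^α + 0.47·0 = 0.53·400^α.
Equating: 255^α = 0.53·400^α, i.e. 0.6375^α = 0.53.
Take logs: α = ln 0.53 / ln(255/400) ≈ 1.41021.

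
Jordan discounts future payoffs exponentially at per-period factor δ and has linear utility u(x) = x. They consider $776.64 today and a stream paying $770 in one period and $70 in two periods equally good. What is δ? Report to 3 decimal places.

Equating present values: 776.64 = 770δ + 70δ².
So 70δ² + 770δ − 776.64 = 0.
δ = (−770 + √(770² + 4·70·776.64)) / (2·70) = (−770 + √810359.20) / 140 ≈ 0.930.

δ ≈ 0.930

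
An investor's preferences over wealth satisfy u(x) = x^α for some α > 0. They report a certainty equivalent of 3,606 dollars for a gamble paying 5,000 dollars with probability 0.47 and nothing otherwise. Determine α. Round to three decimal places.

EU(lottery) = 0.47·5000^α + 0.53·0 = 0.47·5000^α.
Equating: 3606^α = 0.47·5000^α, i.e. 0.7212^α = 0.47.
Taking logs: α·ln(3606/5000) = ln(0.47), so α = -0.755023 / -0.326839 ≈ 2.310.

α ≈ 2.310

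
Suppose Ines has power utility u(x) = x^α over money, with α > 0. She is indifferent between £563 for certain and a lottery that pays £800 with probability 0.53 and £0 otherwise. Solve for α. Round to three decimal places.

α ≈ 1.807

EU(lottery) = 0.53·800^α + 0.47·0 = 0.53·800^α.
Setting u(563) equal to that: 563^α = 0.53·800^α ⇒ (563/800)^α = 0.53.
Take logs: α = ln 0.53 / ln(563/800) ≈ 1.80706.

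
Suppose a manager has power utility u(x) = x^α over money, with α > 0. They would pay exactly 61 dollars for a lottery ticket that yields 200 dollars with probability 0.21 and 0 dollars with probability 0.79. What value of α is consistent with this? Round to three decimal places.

α ≈ 1.314

EU(lottery) = 0.21·200^α + 0.79·0 = 0.21·200^α.
Equating: 61^α = 0.21·200^α, i.e. 0.3050^α = 0.21.
Take logs: α = ln 0.21 / ln(61/200) ≈ 1.31429.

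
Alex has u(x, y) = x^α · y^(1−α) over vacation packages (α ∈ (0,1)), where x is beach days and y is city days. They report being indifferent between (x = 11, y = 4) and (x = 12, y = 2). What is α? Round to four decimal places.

Set the two utilities equal: 11^α·4^(1−α) = 12^α·2^(1−α).
(11/12)^α = (2/4)^(1−α); take logs: α·ln(11/12) = (1−α)·ln(2/4), i.e. α·-0.0870114 = (1−α)·-0.6931472.
So α/(1−α) = (-0.6931472)/(-0.0870114) = 7.9661654, and α = 7.9661654/8.9661654 ≈ 0.8885.

α ≈ 0.8885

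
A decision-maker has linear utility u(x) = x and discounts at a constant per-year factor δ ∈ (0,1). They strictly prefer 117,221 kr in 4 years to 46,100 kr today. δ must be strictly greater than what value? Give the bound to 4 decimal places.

Under u(x) = x this choice says 46100 < δ^4·117221.
Dividing by 117221: δ^4 > 0.39327. Both sides are positive, so the 4th root keeps the direction.
δ > (46100/117221)^(1/4) ≈ 0.7919.

δ > 0.7919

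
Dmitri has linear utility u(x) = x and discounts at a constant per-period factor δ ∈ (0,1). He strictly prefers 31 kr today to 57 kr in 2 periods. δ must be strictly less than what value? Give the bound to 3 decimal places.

δ < 0.737

The preference means 31 > δ^2·57.
Dividing by 57: δ^2 < 0.54386. Both sides are positive, so the square root keeps the direction.
δ < 0.54386^(1/2) = 0.737.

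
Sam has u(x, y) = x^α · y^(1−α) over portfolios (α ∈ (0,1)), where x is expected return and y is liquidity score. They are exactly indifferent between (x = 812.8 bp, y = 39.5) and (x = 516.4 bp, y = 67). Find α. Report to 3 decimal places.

Set the two utilities equal: 812.8^α·39.5^(1−α) = 516.4^α·67^(1−α).
Taking logs: α·ln 812.8 + (1−α)·ln 39.5 = α·ln 516.4 + (1−α)·ln 67, i.e. α·0.453603 = (1−α)·0.528392.
So α/(1−α) = (0.528392)/(0.453603) = 1.164878, and α = 1.164878/2.164878 ≈ 0.538.

α ≈ 0.538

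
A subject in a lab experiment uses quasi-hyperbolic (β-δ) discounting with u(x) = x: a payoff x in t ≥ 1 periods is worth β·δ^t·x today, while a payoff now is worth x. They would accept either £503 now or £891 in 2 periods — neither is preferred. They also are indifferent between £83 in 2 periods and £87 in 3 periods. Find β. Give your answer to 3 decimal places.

β ≈ 0.620

From the later pair, β·δ^2·83 = β·δ^3·87; dividing through, δ = 83/87 = 0.95402.
Substituting δ into 503 = β·δ^2·891: β = 503/(810.952) ≈ 0.620.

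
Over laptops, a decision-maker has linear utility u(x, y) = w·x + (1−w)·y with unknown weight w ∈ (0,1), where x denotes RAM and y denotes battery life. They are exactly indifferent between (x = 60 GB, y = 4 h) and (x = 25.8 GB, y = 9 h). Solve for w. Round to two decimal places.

w = 0.13

u(60,4) = u(25.8,9) means w·60 + (1−w)·4 = w·25.8 + (1−w)·9.
Rearranging, 34.2·w − 5·(1−w) = 0.
The marginal rate of substitution is 5/34.2, so w = 5/(34.2+5) = 0.13.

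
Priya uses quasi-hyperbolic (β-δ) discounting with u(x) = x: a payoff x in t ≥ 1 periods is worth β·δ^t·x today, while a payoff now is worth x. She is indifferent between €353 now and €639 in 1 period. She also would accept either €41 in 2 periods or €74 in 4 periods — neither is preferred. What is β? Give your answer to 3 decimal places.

β ≈ 0.742

From the later pair, β·δ^2·41 = β·δ^4·74; dividing through, δ^2 = 41/74 = 0.55405, so δ = 0.74435.
The first indifference: 353 = β·δ·639, so β = 353/(δ·639) = 353/(0.74435·639) ≈ 0.742.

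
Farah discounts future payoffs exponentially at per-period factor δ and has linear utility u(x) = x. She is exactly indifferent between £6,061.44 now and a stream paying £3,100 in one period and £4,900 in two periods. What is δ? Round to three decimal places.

Present value of the stream is 3100·δ + 4900·δ². Indifference gives 3100δ + 4900δ² = 6061.44.
Rearranged: 4900δ² + 3100δ − 6061.44 = 0.
By the quadratic formula (taking the positive root), δ = (−3100 + √128414224.00) / 9800 ≈ 0.840.

δ ≈ 0.840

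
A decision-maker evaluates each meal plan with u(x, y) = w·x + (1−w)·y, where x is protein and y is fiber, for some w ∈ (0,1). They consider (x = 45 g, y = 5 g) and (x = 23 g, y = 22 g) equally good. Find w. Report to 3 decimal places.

w = 0.436

Indifference: w·45 + (1−w)·5 = w·23 + (1−w)·22.
Collecting terms: w·22 = (1−w)·17.
Hence w = 17/(22+17) = 17/39 = 0.436.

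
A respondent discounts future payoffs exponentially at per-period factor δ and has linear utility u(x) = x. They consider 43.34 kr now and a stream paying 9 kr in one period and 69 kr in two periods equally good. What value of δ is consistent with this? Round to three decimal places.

Present value of the stream is 9·δ + 69·δ². Indifference gives 9δ + 69δ² = 43.34.
That is, 69δ² + 9δ − 43.34 = 0, a quadratic in δ.
δ = (−9 + √(9² + 4·69·43.34)) / (2·69) = (−9 + √12042.84) / 138 ≈ 0.730.

δ ≈ 0.730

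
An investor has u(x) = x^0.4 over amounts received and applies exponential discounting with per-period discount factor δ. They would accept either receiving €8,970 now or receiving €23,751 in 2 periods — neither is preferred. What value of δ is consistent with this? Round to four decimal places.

Equating discounted utilities: u(8970) = δ^2·u(23751) ⇒ δ^2 = u(8970)/u(23751).
Since u(x) = x^0.4, δ^2 = (8970/23751)^0.4 = 0.37767^0.4 = 0.67740.
So δ = 0.67740^(1/2) ≈ 0.8230.

δ ≈ 0.8230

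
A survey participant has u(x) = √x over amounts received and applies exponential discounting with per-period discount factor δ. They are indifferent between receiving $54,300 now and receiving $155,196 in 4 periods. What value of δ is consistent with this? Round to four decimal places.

Equating discounted utilities: u(54300) = δ^4·u(155196) ⇒ δ^4 = u(54300)/u(155196).
With u(x) = √x: δ^4 = √54300/√155196 = √(54300/155196) = 0.59151.
Taking the 4th root: δ = 0.59151^(1/4) ≈ 0.8770.

δ ≈ 0.8770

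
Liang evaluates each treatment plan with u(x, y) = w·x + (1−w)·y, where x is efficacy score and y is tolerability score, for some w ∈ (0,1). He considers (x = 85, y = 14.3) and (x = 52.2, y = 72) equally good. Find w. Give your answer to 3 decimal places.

w = 0.638

Indifference: w·85 + (1−w)·14.3 = w·52.2 + (1−w)·72.
w·(85−52.2) = (1−w)·(72−14.3), i.e. w·32.8 = (1−w)·57.7.
The marginal rate of substitution is 57.7/32.8, so w = 57.7/(32.8+57.7) = 0.638.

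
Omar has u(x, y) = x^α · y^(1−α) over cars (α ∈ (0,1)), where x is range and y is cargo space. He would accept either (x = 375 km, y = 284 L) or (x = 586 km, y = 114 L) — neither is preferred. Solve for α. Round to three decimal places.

α ≈ 0.672

Indifference: 375^α · 284^(1−α) = 586^α · 114^(1−α).
Rearrange to (375/586)^α = (114/284)^(1−α) and take logs: α·-0.446394 = (1−α)·-0.912776.
So α/(1−α) = (-0.912776)/(-0.446394) = 2.044777, and α = 2.044777/3.044777 ≈ 0.672.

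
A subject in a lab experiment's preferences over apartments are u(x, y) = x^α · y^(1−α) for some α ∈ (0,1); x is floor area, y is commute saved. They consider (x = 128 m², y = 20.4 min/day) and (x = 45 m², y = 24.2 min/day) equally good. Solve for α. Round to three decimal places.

α ≈ 0.140

Indifference: 128^α · 20.4^(1−α) = 45^α · 24.2^(1−α).
Taking logs: α·ln 128 + (1−α)·ln 20.4 = α·ln 45 + (1−α)·ln 24.2, i.e. α·1.045368 = (1−α)·0.170818.
Thus α·(1.216186) = 0.170818, so α = 0.170818/1.216186 ≈ 0.140.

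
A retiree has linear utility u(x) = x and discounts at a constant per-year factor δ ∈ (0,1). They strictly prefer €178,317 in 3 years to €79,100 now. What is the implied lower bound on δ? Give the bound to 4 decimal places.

The preference means 79100 < δ^3·178317.
Dividing by 178317: δ^3 > 0.44359. Both sides are positive, so the cube root keeps the direction.
δ > 0.44359^(1/3) = 0.7627.

δ > 0.7627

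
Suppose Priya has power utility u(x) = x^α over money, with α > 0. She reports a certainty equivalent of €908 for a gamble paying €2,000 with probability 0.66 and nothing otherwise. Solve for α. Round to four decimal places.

Since u(0) = 0, the lottery's EU is 0.66·2000^α.
Setting u(908) equal to that: 908^α = 0.66·2000^α ⇒ (908/2000)^α = 0.66.
Taking logs: α·ln(908/2000) = ln(0.66), so α = -0.4155154 / -0.7896581 ≈ 0.5262.

α ≈ 0.5262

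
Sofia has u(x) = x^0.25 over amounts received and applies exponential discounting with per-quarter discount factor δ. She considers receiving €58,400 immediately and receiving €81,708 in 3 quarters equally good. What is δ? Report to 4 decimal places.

Indifference means u(58400) = δ^3 · u(81708), so δ^3 = u(58400)/u(81708).
Since u(x) = x^0.25, δ^3 = (58400/81708)^0.25 = 0.71474^0.25 = 0.91947.
Hence δ = (0.91947)^(1/3) = 0.972402.

δ ≈ 0.9724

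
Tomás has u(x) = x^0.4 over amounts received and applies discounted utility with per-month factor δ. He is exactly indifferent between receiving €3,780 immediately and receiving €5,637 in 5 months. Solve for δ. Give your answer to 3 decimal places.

δ ≈ 0.969

Indifference means u(3780) = δ^5 · u(5637), so δ^5 = u(3780)/u(5637).
With u(x) = x^0.4: δ^5 = 3780^0.4/5637^0.4 = (3780/5637)^0.4 = 0.85227.
Taking the 5th root: δ = 0.85227^(1/5) ≈ 0.969.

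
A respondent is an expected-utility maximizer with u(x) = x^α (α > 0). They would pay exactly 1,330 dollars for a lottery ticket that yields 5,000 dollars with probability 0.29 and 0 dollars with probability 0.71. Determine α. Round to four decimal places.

The lottery's expected utility is 0.29·u(5000) + 0.71·u(0) = 0.29·5000^α (since u(0) = 0 for α > 0).
Indifference: 1330^α = 0.29·5000^α, so (1330/5000)^α = 0.29.
Taking logs: α·ln(1330/5000) = ln(0.29), so α = -1.2378744 / -1.3242590 ≈ 0.9348.

α ≈ 0.9348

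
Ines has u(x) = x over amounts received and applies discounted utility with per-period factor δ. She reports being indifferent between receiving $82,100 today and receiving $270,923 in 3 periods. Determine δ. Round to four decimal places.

δ ≈ 0.6717

Indifference means u(82100) = δ^3 · u(270923), so δ^3 = u(82100)/u(270923).
With u(x) = x: δ^3 = 82100/270923 = 0.30304.
So δ = 0.30304^(1/3) ≈ 0.6717.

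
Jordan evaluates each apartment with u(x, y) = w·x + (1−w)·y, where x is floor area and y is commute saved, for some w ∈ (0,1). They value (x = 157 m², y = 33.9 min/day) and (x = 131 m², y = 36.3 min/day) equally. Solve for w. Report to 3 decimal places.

w = 0.085

Equating utilities: w·157 + (1−w)·33.9 = w·131 + (1−w)·36.3.
Collecting terms: w·26 = (1−w)·2.4.
Hence w = 2.4/(26+2.4) = 2.4/28.4 = 0.085.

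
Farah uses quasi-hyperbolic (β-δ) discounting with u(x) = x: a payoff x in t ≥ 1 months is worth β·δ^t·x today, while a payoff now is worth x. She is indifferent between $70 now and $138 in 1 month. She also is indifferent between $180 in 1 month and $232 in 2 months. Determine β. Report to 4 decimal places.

The second indifference involves only future payoffs, so β cancels: β·δ^1·180 = β·δ^2·232, giving δ = 180/232 = 0.77586.
The first indifference: 70 = β·δ·138, so β = 70/(δ·138) = 70/(0.77586·138) ≈ 0.6538.

β ≈ 0.6538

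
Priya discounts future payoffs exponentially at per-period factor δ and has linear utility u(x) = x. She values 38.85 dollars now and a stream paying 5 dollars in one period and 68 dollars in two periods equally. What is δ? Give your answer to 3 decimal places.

Present value of the stream is 5·δ + 68·δ². Indifference gives 5δ + 68δ² = 38.85.
That is, 68δ² + 5δ − 38.85 = 0, a quadratic in δ.
δ = (−5 + √(5² + 4·68·38.85)) / (2·68) = (−5 + √10592.20) / 136 ≈ 0.720.

δ ≈ 0.720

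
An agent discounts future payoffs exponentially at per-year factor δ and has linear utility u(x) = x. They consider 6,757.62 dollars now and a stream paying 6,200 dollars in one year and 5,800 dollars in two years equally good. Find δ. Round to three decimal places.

Present value of the stream is 6200·δ + 5800·δ². Indifference gives 6200δ + 5800δ² = 6757.62.
That is, 5800δ² + 6200δ − 6757.62 = 0, a quadratic in δ.
The positive root is δ = [−6200 + √(6200² + 4·5800·6757.62)] / (2·5800) = (−6200 + 13972.000)/11600 ≈ 0.670.

δ ≈ 0.670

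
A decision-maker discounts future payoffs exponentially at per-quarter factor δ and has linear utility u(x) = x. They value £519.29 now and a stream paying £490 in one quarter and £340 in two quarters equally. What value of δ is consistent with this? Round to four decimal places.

Equating present values: 519.29 = 490δ + 340δ².
So 340δ² + 490δ − 519.29 = 0.
δ = (−490 + √(490² + 4·340·519.29)) / (2·340) = (−490 + √946334.40) / 680 ≈ 0.7100.

δ ≈ 0.7100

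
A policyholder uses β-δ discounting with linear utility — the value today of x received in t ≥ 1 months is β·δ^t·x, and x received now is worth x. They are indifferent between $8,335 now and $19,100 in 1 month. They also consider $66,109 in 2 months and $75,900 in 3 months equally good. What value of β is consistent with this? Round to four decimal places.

β ≈ 0.5010

Both payoffs in the second observation are in the future, so β drops out: δ^2·66109 = δ^3·75900 ⇒ δ = 66109/75900 = 0.87100.
Now use the now-vs-future pair: 8335 = β·δ·19100 gives β = 8335/(0.87100·19100) ≈ 0.5010.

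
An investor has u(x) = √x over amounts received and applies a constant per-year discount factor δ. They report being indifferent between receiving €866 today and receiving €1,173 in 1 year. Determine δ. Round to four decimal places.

Indifference means u(866) = δ · u(1173), so δ = u(866)/u(1173).
With u(x) = √x: δ = √866/√1173 = √(866/1173) = 0.85923.

δ ≈ 0.8592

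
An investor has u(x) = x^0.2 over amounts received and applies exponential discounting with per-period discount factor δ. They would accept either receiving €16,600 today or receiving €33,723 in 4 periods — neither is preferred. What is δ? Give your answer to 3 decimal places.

δ ≈ 0.965

Equating discounted utilities: u(16600) = δ^4·u(33723) ⇒ δ^4 = u(16600)/u(33723).
Since u(x) = x^0.2, δ^4 = (16600/33723)^0.2 = 0.49225^0.2 = 0.86783.
Taking the 4th root: δ = 0.86783^(1/4) ≈ 0.965.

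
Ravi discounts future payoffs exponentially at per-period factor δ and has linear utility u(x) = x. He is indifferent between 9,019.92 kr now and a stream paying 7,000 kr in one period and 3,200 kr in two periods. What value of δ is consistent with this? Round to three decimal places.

Present value of the stream is 7000·δ + 3200·δ². Indifference gives 7000δ + 3200δ² = 9019.92.
So 3200δ² + 7000δ − 9019.92 = 0.
δ = (−7000 + √(7000² + 4·3200·9019.92)) / (2·3200) = (−7000 + √164454976.00) / 6400 ≈ 0.910.

δ ≈ 0.910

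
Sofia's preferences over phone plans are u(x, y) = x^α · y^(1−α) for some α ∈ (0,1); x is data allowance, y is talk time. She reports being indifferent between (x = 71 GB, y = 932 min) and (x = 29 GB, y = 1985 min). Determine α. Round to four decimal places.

α ≈ 0.4578

Set the two utilities equal: 71^α·932^(1−α) = 29^α·1985^(1−α).
Taking logs: α·ln 71 + (1−α)·ln 932 = α·ln 29 + (1−α)·ln 1985, i.e. α·0.8953840 = (1−α)·0.7560414.
With A = 0.8953840 and B = 0.7560414: α·A = (1−α)·B, so α = B/(A+B) = 0.7560414/1.6514254 ≈ 0.4578.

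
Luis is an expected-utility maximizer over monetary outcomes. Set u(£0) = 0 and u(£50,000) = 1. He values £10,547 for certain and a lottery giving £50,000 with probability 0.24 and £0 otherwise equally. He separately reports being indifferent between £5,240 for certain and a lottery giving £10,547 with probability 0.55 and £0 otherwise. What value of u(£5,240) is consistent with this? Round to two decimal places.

0.13

From the first indifference, u(£10,547) = 0.24·u(£50,000) + 0.76·u(£0) = 0.24·1 + 0.76·0 = 0.24.
The second indifference gives u(£5,240) = 0.55·u(£10,547) + 0.45·u(£0) = 0.55·0.24 + 0.45·0.00 = 0.1320.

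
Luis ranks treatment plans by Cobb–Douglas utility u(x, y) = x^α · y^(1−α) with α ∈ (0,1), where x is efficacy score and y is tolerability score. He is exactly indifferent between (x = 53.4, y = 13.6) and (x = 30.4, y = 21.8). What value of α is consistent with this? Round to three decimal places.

Set the two utilities equal: 53.4^α·13.6^(1−α) = 30.4^α·21.8^(1−α).
Rearrange to (53.4/30.4)^α = (21.8/13.6)^(1−α) and take logs: α·0.563368 = (1−α)·0.471840.
With A = 0.563368 and B = 0.471840: α·A = (1−α)·B, so α = B/(A+B) = 0.471840/1.035208 ≈ 0.456.

α ≈ 0.456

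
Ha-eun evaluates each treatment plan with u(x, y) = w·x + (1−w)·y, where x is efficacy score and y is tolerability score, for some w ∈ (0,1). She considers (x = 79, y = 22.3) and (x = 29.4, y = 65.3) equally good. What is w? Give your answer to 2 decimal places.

w = 0.46

Equating utilities: w·79 + (1−w)·22.3 = w·29.4 + (1−w)·65.3.
w·(79−29.4) = (1−w)·(65.3−22.3), i.e. w·49.6 = (1−w)·43.
So w/(1−w) = 43/49.6 = 0.8669, giving w = 43/(49.6+43) = 0.46.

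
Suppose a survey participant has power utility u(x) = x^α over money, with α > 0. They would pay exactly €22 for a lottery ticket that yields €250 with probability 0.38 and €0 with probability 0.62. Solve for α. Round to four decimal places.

Since u(0) = 0, the lottery's EU is 0.38·250^α.
Equating: 22^α = 0.38·250^α, i.e. 0.0880^α = 0.38.
α = ln(0.38) / ln(22/250) = -0.9675840/-2.4304185 ≈ 0.3981.

α ≈ 0.3981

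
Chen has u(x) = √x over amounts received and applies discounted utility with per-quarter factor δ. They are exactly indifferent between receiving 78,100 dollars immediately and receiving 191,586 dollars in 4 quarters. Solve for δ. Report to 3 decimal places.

δ ≈ 0.894

Indifference means u(78100) = δ^4 · u(191586), so δ^4 = u(78100)/u(191586).
With u(x) = √x: δ^4 = √78100/√191586 = √(78100/191586) = 0.63847.
Hence δ = (0.63847)^(1/4) = 0.89389.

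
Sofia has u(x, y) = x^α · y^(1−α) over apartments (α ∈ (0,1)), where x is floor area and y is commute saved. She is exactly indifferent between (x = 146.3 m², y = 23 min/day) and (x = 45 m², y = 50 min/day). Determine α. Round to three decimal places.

Set the two utilities equal: 146.3^α·23^(1−α) = 45^α·50^(1−α).
Taking logs: α·ln 146.3 + (1−α)·ln 23 = α·ln 45 + (1−α)·ln 50, i.e. α·1.178997 = (1−α)·0.776529.
So α/(1−α) = (0.776529)/(1.178997) = 0.658635, and α = 0.658635/1.658635 ≈ 0.397.

α ≈ 0.397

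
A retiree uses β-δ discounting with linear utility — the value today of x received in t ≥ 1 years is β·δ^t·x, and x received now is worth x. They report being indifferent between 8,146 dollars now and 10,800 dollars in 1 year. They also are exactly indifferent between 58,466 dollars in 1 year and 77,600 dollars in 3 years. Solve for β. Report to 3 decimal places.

The second indifference involves only future payoffs, so β cancels: β·δ^1·58466 = β·δ^3·77600, giving δ^2 = 58466/77600 = 0.75343, so δ = 0.86800.
Substituting δ into 8146 = β·δ·10800: β = 8146/(9374.424) ≈ 0.869.

β ≈ 0.869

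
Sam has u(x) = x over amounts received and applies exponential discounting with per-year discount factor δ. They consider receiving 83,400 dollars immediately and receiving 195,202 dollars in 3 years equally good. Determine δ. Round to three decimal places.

The payoff in 3 years is discounted by δ^3, so u(83400) = δ^3·u(195202) and δ^3 = u(83400)/u(195202).
With u(x) = x: δ^3 = 83400/195202 = 0.42725.
Hence δ = (0.42725)^(1/3) = 0.75317.

δ ≈ 0.753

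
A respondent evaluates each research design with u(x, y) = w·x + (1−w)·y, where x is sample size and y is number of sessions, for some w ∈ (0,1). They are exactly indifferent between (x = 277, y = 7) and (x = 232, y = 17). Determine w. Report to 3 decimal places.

w = 0.182

u(277,7) = u(232,17) means w·277 + (1−w)·7 = w·232 + (1−w)·17.
Rearranging, 45·w − 10·(1−w) = 0.
Hence w = 10/(45+10) = 10/55 = 0.182.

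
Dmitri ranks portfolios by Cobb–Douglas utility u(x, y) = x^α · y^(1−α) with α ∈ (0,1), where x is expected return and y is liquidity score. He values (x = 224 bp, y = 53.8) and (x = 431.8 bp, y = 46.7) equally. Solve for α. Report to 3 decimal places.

The Cobb–Douglas utilities coincide, so 224^α·53.8^(1−α) = 431.8^α·46.7^(1−α).
Rearrange to (224/431.8)^α = (46.7/53.8)^(1−α) and take logs: α·-0.656316 = (1−α)·-0.141529.
So α/(1−α) = (-0.141529)/(-0.656316) = 0.215642, and α = 0.215642/1.215642 ≈ 0.177.

α ≈ 0.177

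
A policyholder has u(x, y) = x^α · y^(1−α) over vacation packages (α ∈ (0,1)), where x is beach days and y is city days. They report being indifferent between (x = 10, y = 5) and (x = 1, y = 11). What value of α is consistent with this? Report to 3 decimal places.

α ≈ 0.255

Indifference: 10^α · 5^(1−α) = 1^α · 11^(1−α).
(10/1)^α = (11/5)^(1−α); take logs: α·ln(10/1) = (1−α)·ln(11/5), i.e. α·2.302585 = (1−α)·0.788457.
So α/(1−α) = (0.788457)/(2.302585) = 0.342423, and α = 0.342423/1.342423 ≈ 0.255.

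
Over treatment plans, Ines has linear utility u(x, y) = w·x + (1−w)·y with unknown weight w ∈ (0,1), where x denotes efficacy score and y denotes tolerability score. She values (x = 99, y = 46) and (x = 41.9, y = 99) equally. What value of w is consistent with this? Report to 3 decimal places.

w = 0.481

Equating utilities: w·99 + (1−w)·46 = w·41.9 + (1−w)·99.
Collecting terms: w·57.1 = (1−w)·53.
The marginal rate of substitution is 53/57.1, so w = 53/(57.1+53) = 0.481.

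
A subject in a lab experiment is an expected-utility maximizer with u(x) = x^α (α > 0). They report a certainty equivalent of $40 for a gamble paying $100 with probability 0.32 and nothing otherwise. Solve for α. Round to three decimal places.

Since u(0) = 0, the lottery's EU is 0.32·100^α.
Setting u(40) equal to that: 40^α = 0.32·100^α ⇒ (40/100)^α = 0.32.
Take logs: α = ln 0.32 / ln(40/100) ≈ 1.24353.

α ≈ 1.244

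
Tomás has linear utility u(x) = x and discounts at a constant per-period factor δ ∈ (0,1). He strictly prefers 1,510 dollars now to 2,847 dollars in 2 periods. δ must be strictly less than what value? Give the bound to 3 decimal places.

Under u(x) = x this choice says 1510 > δ^2·2847.
So δ^2 < 1510/2847 = 0.53038; taking the square root of both positive sides preserves the inequality.
δ < 0.53038^(1/2) = 0.728.

δ < 0.728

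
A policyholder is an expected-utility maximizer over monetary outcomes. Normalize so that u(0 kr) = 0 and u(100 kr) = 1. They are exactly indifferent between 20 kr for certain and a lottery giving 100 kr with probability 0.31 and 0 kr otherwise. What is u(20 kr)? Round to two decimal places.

u(20 kr) equals the lottery's expected utility: 0.31·1 + 0.69·0 = 0.31.

0.31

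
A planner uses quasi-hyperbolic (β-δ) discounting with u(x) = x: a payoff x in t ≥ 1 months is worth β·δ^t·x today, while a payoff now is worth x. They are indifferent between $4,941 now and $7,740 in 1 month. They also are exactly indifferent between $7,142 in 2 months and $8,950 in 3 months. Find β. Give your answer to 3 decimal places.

β ≈ 0.800

From the later pair, β·δ^2·7142 = β·δ^3·8950; dividing through, δ = 7142/8950 = 0.79799.
Now use the now-vs-future pair: 4941 = β·δ·7740 gives β = 4941/(0.79799·7740) ≈ 0.800.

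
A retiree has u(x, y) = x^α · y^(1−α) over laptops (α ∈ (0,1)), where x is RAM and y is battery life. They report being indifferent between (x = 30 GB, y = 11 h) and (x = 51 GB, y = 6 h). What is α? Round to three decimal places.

α ≈ 0.533

Indifference: 30^α · 11^(1−α) = 51^α · 6^(1−α).
Rearrange to (30/51)^α = (6/11)^(1−α) and take logs: α·-0.530628 = (1−α)·-0.606136.
Thus α·(-1.136764) = -0.606136, so α = -0.606136/-1.136764 ≈ 0.533.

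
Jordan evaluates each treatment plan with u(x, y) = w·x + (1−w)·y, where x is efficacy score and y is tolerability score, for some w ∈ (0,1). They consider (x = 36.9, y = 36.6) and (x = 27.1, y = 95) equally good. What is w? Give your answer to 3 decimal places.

w = 0.856

u(36.9,36.6) = u(27.1,95) means w·36.9 + (1−w)·36.6 = w·27.1 + (1−w)·95.
w·(36.9−27.1) = (1−w)·(95−36.6), i.e. w·9.8 = (1−w)·58.4.
Hence w = 58.4/(9.8+58.4) = 58.4/68.2 = 0.856.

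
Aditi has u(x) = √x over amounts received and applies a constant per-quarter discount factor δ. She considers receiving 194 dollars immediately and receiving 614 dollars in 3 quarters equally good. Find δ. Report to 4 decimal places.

The payoff in 3 quarters is discounted by δ^3, so u(194) = δ^3·u(614) and δ^3 = u(194)/u(614).
Since u(x) = √x, δ^3 = √(194/614) = 0.56210.
Taking the cube root: δ = 0.56210^(1/3) ≈ 0.8253.

δ ≈ 0.8253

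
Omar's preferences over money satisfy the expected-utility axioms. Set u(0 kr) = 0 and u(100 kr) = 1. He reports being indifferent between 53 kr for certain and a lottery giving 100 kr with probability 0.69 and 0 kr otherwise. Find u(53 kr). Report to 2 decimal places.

By the standard-gamble method, u(53 kr) is just the indifference probability on the best outcome: 0.69.

0.69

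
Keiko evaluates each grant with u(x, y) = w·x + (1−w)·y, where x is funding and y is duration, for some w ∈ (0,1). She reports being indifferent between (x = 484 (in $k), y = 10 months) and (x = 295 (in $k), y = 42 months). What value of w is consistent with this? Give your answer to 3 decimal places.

w = 0.145

Indifference: w·484 + (1−w)·10 = w·295 + (1−w)·42.
Rearranging, 189·w − 32·(1−w) = 0.
Hence w = 32/(189+32) = 32/221 = 0.145.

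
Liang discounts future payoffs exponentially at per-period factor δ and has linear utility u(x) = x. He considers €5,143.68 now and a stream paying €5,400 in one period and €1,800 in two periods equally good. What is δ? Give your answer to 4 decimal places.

Present value of the stream is 5400·δ + 1800·δ². Indifference gives 5400δ + 1800δ² = 5143.68.
That is, 1800δ² + 5400δ − 5143.68 = 0, a quadratic in δ.
The positive root is δ = [−5400 + √(5400² + 4·1800·5143.68)] / (2·1800) = (−5400 + 8136.000)/3600 ≈ 0.7600.

δ ≈ 0.7600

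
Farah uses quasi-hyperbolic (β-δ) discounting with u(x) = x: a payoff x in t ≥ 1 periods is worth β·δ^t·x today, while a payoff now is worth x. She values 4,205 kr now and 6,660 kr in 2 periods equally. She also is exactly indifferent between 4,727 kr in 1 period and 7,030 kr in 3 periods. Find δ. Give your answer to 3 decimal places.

δ ≈ 0.820

From the later pair, β·δ^1·4727 = β·δ^3·7030; dividing through, δ^2 = 4727/7030 = 0.67240, so δ = 0.82000.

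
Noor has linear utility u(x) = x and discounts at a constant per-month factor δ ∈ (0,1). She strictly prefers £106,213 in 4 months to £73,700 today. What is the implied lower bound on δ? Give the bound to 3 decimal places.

The preference means 73700 < δ^4·106213.
Hence δ^4 > 73700/106213 = 0.69389, and x ↦ x^(1/4) is increasing on (0,∞).
δ > 0.69389^(1/4) = 0.913.

δ > 0.913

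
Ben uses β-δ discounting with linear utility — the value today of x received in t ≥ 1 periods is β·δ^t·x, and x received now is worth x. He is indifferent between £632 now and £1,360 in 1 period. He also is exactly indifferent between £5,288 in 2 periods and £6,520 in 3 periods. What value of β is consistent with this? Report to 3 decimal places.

β ≈ 0.573

From the later pair, β·δ^2·5288 = β·δ^3·6520; dividing through, δ = 5288/6520 = 0.81104.
The first indifference: 632 = β·δ·1360, so β = 632/(δ·1360) = 632/(0.81104·1360) ≈ 0.573.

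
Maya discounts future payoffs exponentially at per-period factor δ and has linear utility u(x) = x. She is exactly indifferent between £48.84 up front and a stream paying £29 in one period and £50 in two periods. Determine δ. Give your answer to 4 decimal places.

δ ≈ 0.7400

Present value of the stream is 29·δ + 50·δ². Indifference gives 29δ + 50δ² = 48.84.
Rearranged: 50δ² + 29δ − 48.84 = 0.
δ = (−29 + √(29² + 4·50·48.84)) / (2·50) = (−29 + √10609.00) / 100 ≈ 0.7400.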